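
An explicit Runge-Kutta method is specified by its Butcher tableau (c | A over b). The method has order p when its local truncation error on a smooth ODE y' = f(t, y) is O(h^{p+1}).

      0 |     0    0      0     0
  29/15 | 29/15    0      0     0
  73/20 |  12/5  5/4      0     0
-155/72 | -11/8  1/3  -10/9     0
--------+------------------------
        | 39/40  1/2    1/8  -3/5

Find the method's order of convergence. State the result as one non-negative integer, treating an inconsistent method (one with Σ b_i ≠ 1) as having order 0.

b = (39/40, 1/2, 1/8, -3/5)
c = (0, 29/15, 73/20, -155/72)
Ac = (0, 0, 29/12, -307/90)
Σ b_i: 39/40·1 + 1/2·1 + 1/8·1 + (-3/5)·1 = 1 ✓
b·c: 1/2·29/15 + 1/8·73/20 + (-3/5)·(-155/72) = 1303/480 ≠ 1/2 ⇒ order 1.

1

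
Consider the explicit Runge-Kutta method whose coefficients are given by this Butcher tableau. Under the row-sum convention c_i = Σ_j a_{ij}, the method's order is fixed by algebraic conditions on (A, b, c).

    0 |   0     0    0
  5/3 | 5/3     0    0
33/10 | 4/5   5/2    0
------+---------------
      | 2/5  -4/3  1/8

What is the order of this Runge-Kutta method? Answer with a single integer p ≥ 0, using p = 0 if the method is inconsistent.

b = (2/5, -4/3, 1/8)
c = (0, 5/3, 33/10)
Ac = (0, 0, 25/6)
Σ b_i: 2/5·1 + (-4/3)·1 + 1/8·1 = -97/120 ≠ 1 ⇒ order 0.

0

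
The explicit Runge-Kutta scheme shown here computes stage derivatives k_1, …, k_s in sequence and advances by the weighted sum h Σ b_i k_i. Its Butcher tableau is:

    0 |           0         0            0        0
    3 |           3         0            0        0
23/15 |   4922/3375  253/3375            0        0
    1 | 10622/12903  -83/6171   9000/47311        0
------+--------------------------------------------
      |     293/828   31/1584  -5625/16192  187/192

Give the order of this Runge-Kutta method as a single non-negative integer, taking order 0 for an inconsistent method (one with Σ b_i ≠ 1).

b = (293/828, 31/1584, -5625/16192, 187/192)
c = (0, 3, 23/15, 1)
Ac = (0, 0, 253/1125, 47/187)
Σ b_i: 293/828·1 + 31/1584·1 + (-5625/16192)·1 + 187/192·1 = 1 ✓
b·c: 31/1584·3 + (-5625/16192)·23/15 + 187/192·1 = 1/2 ✓
b·c²: 31/1584·9 + (-5625/16192)·529/225 + 187/192·1 = 1/3 ✓
b·Ac: (-5625/16192)·253/1125 + 187/192·47/187 = 1/6 ✓
b·c³: 31/1584·27 + (-5625/16192)·12167/3375 + 187/192·1 = 1/4 ✓
b·(c∘Ac): (-5625/16192)·5819/16875 + 187/192·47/187 = 1/8 ✓
b·Ac²: (-5625/16192)·253/375 + 187/192·61/187 = 1/12 ✓
b·A²c: 187/192·8/187 = 1/24 ✓; 4 stages ⇒ order 4.

4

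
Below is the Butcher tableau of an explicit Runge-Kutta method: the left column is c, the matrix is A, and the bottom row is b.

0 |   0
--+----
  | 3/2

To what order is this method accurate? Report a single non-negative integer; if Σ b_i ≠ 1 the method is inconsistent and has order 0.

b = (3/2)
c = (0)
Σ b_i: 3/2·1 = 3/2 ≠ 1 ⇒ order 0.

0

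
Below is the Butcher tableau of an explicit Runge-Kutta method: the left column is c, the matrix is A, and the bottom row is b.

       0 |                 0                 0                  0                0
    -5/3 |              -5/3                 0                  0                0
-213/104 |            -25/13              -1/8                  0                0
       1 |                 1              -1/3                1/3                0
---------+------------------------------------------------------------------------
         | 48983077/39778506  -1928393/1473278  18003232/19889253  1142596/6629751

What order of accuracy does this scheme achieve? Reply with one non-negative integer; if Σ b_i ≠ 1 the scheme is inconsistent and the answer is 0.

3

b = (48983077/39778506, -1928393/1473278, 18003232/19889253, 1142596/6629751)
c = (0, -5/3, -213/104, 1)
Ac = (0, 0, 5/24, -119/936)
Σ b_i: 48983077/39778506·1 + (-1928393/1473278)·1 + 18003232/19889253·1 + 1142596/6629751·1 = 1 ✓
b·c: (-1928393/1473278)·(-5/3) + 18003232/19889253·(-213/104) + 1142596/6629751·1 = 1/2 ✓
b·c²: (-1928393/1473278)·25/9 + 18003232/19889253·45369/10816 + 1142596/6629751·1 = 1/3 ✓
b·Ac: 18003232/19889253·5/24 + 1142596/6629751·(-119/936) = 1/6 ✓
b·c³: (-1928393/1473278)·(-125/27) + 18003232/19889253·(-9663597/1124864) + 1142596/6629751·1 = -6388025509/4136964624 ≠ 1/4 ⇒ order 3.
b·(c∘Ac): 18003232/19889253·(-355/832) + 1142596/6629751·(-119/936) = -24352396/59667759 ≠ 1/8
b·Ac²: 18003232/19889253·(-25/72) + 1142596/6629751·137921/292032 = -963506963/4136964624 ≠ 1/12
b·A²c: 1142596/6629751·5/72 = 1428245/119335518 ≠ 1/24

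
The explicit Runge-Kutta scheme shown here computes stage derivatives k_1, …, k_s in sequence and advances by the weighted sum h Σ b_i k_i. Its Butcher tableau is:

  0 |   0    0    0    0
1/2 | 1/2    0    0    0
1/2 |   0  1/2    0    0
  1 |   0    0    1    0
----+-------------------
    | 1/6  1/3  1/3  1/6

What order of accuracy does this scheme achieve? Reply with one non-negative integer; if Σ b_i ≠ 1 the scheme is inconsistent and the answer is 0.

b = (1/6, 1/3, 1/3, 1/6)
c = (0, 1/2, 1/2, 1)
Ac = (0, 0, 1/4, 1/2)
Σ b_i: 1/6·1 + 1/3·1 + 1/3·1 + 1/6·1 = 1 ✓
b·c: 1/3·1/2 + 1/3·1/2 + 1/6·1 = 1/2 ✓
b·c²: 1/3·1/4 + 1/3·1/4 + 1/6·1 = 1/3 ✓
b·Ac: 1/3·1/4 + 1/6·1/2 = 1/6 ✓
b·c³: 1/3·1/8 + 1/3·1/8 + 1/6·1 = 1/4 ✓
b·(c∘Ac): 1/3·1/8 + 1/6·1/2 = 1/8 ✓
b·Ac²: 1/3·1/8 + 1/6·1/4 = 1/12 ✓
b·A²c: 1/6·1/4 = 1/24 ✓; 4 stages ⇒ order 4.

4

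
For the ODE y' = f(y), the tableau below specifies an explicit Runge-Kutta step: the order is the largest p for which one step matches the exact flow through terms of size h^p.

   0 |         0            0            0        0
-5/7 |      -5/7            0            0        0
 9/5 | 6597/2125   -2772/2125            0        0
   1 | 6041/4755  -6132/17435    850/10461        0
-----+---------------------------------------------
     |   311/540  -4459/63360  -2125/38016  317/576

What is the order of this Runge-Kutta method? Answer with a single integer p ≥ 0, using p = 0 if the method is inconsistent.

b = (311/540, -4459/63360, -2125/38016, 317/576)
c = (0, -5/7, 9/5, 1)
Ac = (0, 0, 396/425, 126/317)
Σ b_i: 311/540·1 + (-4459/63360)·1 + (-2125/38016)·1 + 317/576·1 = 1 ✓
b·c: (-4459/63360)·(-5/7) + (-2125/38016)·9/5 + 317/576·1 = 1/2 ✓
b·c²: (-4459/63360)·25/49 + (-2125/38016)·81/25 + 317/576·1 = 1/3 ✓
b·Ac: (-2125/38016)·396/425 + 317/576·126/317 = 1/6 ✓
b·c³: (-4459/63360)·(-125/343) + (-2125/38016)·729/125 + 317/576·1 = 1/4 ✓
b·(c∘Ac): (-2125/38016)·3564/2125 + 317/576·126/317 = 1/8 ✓
b·Ac²: (-2125/38016)·(-396/595) + 317/576·186/2219 = 1/12 ✓
b·A²c: 317/576·24/317 = 1/24 ✓; 4 stages ⇒ order 4.

4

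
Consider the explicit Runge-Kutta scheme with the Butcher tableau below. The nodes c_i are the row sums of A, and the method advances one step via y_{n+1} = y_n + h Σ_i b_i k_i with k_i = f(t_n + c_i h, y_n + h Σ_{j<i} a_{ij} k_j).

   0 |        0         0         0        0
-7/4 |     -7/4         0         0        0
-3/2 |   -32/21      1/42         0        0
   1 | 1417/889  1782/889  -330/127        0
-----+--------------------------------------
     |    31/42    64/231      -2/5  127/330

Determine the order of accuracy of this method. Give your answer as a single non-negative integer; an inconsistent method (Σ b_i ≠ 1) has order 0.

4

b = (31/42, 64/231, -2/5, 127/330)
c = (0, -7/4, -3/2, 1)
Ac = (0, 0, -1/24, 99/254)
Σ b_i: 31/42·1 + 64/231·1 + (-2/5)·1 + 127/330·1 = 1 ✓
b·c: 64/231·(-7/4) + (-2/5)·(-3/2) + 127/330·1 = 1/2 ✓
b·c²: 64/231·49/16 + (-2/5)·9/4 + 127/330·1 = 1/3 ✓
b·Ac: (-2/5)·(-1/24) + 127/330·99/254 = 1/6 ✓
b·c³: 64/231·(-343/64) + (-2/5)·(-27/8) + 127/330·1 = 1/4 ✓
b·(c∘Ac): (-2/5)·1/16 + 127/330·99/254 = 1/8 ✓
b·Ac²: (-2/5)·7/96 + 127/330·297/1016 = 1/12 ✓
b·A²c: 127/330·55/508 = 1/24 ✓; 4 stages ⇒ order 4.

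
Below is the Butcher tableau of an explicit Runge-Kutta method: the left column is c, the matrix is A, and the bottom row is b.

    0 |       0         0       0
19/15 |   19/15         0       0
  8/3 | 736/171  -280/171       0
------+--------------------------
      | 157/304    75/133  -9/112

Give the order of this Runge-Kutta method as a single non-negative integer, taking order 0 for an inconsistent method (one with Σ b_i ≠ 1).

b = (157/304, 75/133, -9/112)
c = (0, 19/15, 8/3)
Ac = (0, 0, -56/27)
Σ b_i: 157/304·1 + 75/133·1 + (-9/112)·1 = 1 ✓
b·c: 75/133·19/15 + (-9/112)·8/3 = 1/2 ✓
b·c²: 75/133·361/225 + (-9/112)·64/9 = 1/3 ✓
b·Ac: (-9/112)·(-56/27) = 1/6 ✓; 3 stages ⇒ order 3.

3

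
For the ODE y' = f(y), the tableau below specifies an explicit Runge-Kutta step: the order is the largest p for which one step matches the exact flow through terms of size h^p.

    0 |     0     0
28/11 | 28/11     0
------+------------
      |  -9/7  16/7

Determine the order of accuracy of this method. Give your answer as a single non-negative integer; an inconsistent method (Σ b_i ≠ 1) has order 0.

b = (-9/7, 16/7)
c = (0, 28/11)
Σ b_i: (-9/7)·1 + 16/7·1 = 1 ✓
b·c: 16/7·28/11 = 64/11 ≠ 1/2 ⇒ order 1.

1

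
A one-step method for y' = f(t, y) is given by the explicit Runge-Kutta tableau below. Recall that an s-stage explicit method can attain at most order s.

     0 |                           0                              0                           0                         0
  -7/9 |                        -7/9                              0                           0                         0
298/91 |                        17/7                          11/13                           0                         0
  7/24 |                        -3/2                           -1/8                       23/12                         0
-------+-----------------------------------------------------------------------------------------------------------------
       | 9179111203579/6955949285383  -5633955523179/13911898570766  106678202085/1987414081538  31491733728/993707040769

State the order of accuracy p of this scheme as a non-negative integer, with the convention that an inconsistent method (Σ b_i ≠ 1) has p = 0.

b = (9179111203579/6955949285383, -5633955523179/13911898570766, 106678202085/1987414081538, 31491733728/993707040769)
c = (0, -7/9, 298/91, 7/24)
Ac = (0, 0, -77/117, 41761/6552)
Σ b_i: 9179111203579/6955949285383·1 + (-5633955523179/13911898570766)·1 + 106678202085/1987414081538·1 + 31491733728/993707040769·1 = 1 ✓
b·c: (-5633955523179/13911898570766)·(-7/9) + 106678202085/1987414081538·298/91 + 31491733728/993707040769·7/24 = 1/2 ✓
b·c²: (-5633955523179/13911898570766)·49/81 + 106678202085/1987414081538·88804/8281 + 31491733728/993707040769·49/576 = 1/3 ✓
b·Ac: 106678202085/1987414081538·(-77/117) + 31491733728/993707040769·41761/6552 = 1/6 ✓
b·c³: (-5633955523179/13911898570766)·(-343/729) + 106678202085/1987414081538·26463592/753571 + 31491733728/993707040769·343/13824 = 2079771979665269/1001656697095152 ≠ 1/4 ⇒ order 3.
b·(c∘Ac): 106678202085/1987414081538·(-3278/1521) + 31491733728/993707040769·41761/22464 = -1015391288149/17886726733842 ≠ 1/8
b·Ac²: 106678202085/1987414081538·539/1053 + 31491733728/993707040769·109888799/5366088 = 3303202979442851/4883076398338866 ≠ 1/12
b·A²c: 31491733728/993707040769·(-1771/1404) = -357511925848/8943363366921 ≠ 1/24

3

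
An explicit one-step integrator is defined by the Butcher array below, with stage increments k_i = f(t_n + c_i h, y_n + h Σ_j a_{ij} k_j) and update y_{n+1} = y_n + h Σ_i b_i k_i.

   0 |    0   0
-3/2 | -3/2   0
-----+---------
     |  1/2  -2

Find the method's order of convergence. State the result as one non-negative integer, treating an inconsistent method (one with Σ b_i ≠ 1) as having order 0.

0

b = (1/2, -2)
c = (0, -3/2)
Σ b_i: 1/2·1 + (-2)·1 = -3/2 ≠ 1 ⇒ order 0.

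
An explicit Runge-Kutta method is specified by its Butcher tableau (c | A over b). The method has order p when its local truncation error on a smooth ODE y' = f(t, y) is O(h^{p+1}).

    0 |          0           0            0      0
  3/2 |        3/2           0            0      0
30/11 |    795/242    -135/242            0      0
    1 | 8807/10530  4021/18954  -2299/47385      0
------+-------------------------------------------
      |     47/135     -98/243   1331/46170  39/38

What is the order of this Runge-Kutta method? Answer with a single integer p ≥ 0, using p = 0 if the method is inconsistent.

b = (47/135, -98/243, 1331/46170, 39/38)
c = (0, 3/2, 30/11, 1)
Ac = (0, 0, -405/484, 29/156)
Σ b_i: 47/135·1 + (-98/243)·1 + 1331/46170·1 + 39/38·1 = 1 ✓
b·c: (-98/243)·3/2 + 1331/46170·30/11 + 39/38·1 = 1/2 ✓
b·c²: (-98/243)·9/4 + 1331/46170·900/121 + 39/38·1 = 1/3 ✓
b·Ac: 1331/46170·(-405/484) + 39/38·29/156 = 1/6 ✓
b·c³: (-98/243)·27/8 + 1331/46170·27000/1331 + 39/38·1 = 1/4 ✓
b·(c∘Ac): 1331/46170·(-6075/2662) + 39/38·29/156 = 1/8 ✓
b·Ac²: 1331/46170·(-1215/968) + 39/38·109/936 = 1/12 ✓
b·A²c: 39/38·19/468 = 1/24 ✓; 4 stages ⇒ order 4.

4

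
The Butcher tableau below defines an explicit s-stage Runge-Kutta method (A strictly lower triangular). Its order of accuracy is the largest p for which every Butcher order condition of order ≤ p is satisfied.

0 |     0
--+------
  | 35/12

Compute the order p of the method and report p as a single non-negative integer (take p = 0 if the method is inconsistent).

0

b = (35/12)
c = (0)
Σ b_i: 35/12·1 = 35/12 ≠ 1 ⇒ order 0.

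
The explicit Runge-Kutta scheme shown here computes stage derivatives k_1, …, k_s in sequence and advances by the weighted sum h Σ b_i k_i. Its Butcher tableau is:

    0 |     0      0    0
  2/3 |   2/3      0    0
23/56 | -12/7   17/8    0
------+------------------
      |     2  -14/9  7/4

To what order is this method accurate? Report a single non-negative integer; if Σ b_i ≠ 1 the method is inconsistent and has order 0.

0

b = (2, -14/9, 7/4)
c = (0, 2/3, 23/56)
Ac = (0, 0, 17/12)
Σ b_i: 2·1 + (-14/9)·1 + 7/4·1 = 79/36 ≠ 1 ⇒ order 0.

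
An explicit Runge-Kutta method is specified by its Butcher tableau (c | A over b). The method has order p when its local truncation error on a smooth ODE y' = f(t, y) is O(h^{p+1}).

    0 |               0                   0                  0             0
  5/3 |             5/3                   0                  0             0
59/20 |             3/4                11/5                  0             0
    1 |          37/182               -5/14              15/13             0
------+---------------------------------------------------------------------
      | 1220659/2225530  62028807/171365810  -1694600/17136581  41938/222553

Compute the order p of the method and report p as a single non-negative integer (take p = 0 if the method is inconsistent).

3

b = (1220659/2225530, 62028807/171365810, -1694600/17136581, 41938/222553)
c = (0, 5/3, 59/20, 1)
Ac = (0, 0, 11/3, 3067/1092)
Σ b_i: 1220659/2225530·1 + 62028807/171365810·1 + (-1694600/17136581)·1 + 41938/222553·1 = 1 ✓
b·c: 62028807/171365810·5/3 + (-1694600/17136581)·59/20 + 41938/222553·1 = 1/2 ✓
b·c²: 62028807/171365810·25/9 + (-1694600/17136581)·3481/400 + 41938/222553·1 = 1/3 ✓
b·Ac: (-1694600/17136581)·11/3 + 41938/222553·3067/1092 = 1/6 ✓
b·c³: 62028807/171365810·125/27 + (-1694600/17136581)·205379/8000 + 41938/222553·1 = -54038059/80119080 ≠ 1/4 ⇒ order 3.
b·(c∘Ac): (-1694600/17136581)·649/60 + 41938/222553·3067/1092 = -5051069/9347226 ≠ 1/8
b·Ac²: (-1694600/17136581)·55/9 + 41938/222553·592909/65520 = 88206031/80119080 ≠ 1/12
b·A²c: 41938/222553·55/13 = 177430/222553 ≠ 1/24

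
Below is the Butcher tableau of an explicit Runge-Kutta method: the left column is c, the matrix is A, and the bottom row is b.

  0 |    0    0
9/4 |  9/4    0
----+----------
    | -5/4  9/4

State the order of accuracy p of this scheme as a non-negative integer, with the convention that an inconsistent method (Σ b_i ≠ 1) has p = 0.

1

b = (-5/4, 9/4)
c = (0, 9/4)
Σ b_i: (-5/4)·1 + 9/4·1 = 1 ✓
b·c: 9/4·9/4 = 81/16 ≠ 1/2 ⇒ order 1.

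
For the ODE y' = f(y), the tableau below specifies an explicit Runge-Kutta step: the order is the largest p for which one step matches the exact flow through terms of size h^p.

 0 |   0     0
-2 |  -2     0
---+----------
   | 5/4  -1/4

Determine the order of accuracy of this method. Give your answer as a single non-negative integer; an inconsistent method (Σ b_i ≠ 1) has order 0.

2

b = (5/4, -1/4)
c = (0, -2)
Σ b_i: 5/4·1 + (-1/4)·1 = 1 ✓
b·c: (-1/4)·(-2) = 1/2 ✓; 2 stages ⇒ order 2.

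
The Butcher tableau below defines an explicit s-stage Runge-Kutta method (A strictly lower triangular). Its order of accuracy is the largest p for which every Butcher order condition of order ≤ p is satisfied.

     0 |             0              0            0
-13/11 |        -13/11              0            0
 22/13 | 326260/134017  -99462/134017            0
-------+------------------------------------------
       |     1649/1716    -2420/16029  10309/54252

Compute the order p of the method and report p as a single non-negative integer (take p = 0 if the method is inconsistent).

3

b = (1649/1716, -2420/16029, 10309/54252)
c = (0, -13/11, 22/13)
Ac = (0, 0, 9042/10309)
Σ b_i: 1649/1716·1 + (-2420/16029)·1 + 10309/54252·1 = 1 ✓
b·c: (-2420/16029)·(-13/11) + 10309/54252·22/13 = 1/2 ✓
b·c²: (-2420/16029)·169/121 + 10309/54252·484/169 = 1/3 ✓
b·Ac: 10309/54252·9042/10309 = 1/6 ✓; 3 stages ⇒ order 3.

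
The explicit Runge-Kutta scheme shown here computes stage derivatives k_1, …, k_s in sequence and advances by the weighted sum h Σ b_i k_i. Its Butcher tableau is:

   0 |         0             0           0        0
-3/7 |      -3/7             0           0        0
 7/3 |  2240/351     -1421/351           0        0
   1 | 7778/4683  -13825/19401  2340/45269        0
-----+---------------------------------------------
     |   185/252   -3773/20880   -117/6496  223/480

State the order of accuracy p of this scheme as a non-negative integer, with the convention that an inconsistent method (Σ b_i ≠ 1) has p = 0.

b = (185/252, -3773/20880, -117/6496, 223/480)
c = (0, -3/7, 7/3, 1)
Ac = (0, 0, 203/117, 95/223)
Σ b_i: 185/252·1 + (-3773/20880)·1 + (-117/6496)·1 + 223/480·1 = 1 ✓
b·c: (-3773/20880)·(-3/7) + (-117/6496)·7/3 + 223/480·1 = 1/2 ✓
b·c²: (-3773/20880)·9/49 + (-117/6496)·49/9 + 223/480·1 = 1/3 ✓
b·Ac: (-117/6496)·203/117 + 223/480·95/223 = 1/6 ✓
b·c³: (-3773/20880)·(-27/343) + (-117/6496)·343/27 + 223/480·1 = 1/4 ✓
b·(c∘Ac): (-117/6496)·1421/351 + 223/480·95/223 = 1/8 ✓
b·Ac²: (-117/6496)·(-29/39) + 223/480·235/1561 = 1/12 ✓
b·A²c: 223/480·20/223 = 1/24 ✓; 4 stages ⇒ order 4.

4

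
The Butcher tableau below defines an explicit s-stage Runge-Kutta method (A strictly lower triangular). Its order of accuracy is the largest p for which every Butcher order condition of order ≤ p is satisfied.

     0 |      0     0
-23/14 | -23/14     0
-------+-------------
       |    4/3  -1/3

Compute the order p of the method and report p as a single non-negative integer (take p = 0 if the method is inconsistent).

b = (4/3, -1/3)
c = (0, -23/14)
Σ b_i: 4/3·1 + (-1/3)·1 = 1 ✓
b·c: (-1/3)·(-23/14) = 23/42 ≠ 1/2 ⇒ order 1.

1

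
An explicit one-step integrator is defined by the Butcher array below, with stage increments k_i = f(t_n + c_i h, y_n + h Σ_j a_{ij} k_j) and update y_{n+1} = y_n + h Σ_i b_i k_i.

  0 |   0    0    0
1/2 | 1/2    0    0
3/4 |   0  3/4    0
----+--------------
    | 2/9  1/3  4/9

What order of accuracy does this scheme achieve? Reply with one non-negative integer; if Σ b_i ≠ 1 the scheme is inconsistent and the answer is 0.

3

b = (2/9, 1/3, 4/9)
c = (0, 1/2, 3/4)
Ac = (0, 0, 3/8)
Σ b_i: 2/9·1 + 1/3·1 + 4/9·1 = 1 ✓
b·c: 1/3·1/2 + 4/9·3/4 = 1/2 ✓
b·c²: 1/3·1/4 + 4/9·9/16 = 1/3 ✓
b·Ac: 4/9·3/8 = 1/6 ✓; 3 stages ⇒ order 3.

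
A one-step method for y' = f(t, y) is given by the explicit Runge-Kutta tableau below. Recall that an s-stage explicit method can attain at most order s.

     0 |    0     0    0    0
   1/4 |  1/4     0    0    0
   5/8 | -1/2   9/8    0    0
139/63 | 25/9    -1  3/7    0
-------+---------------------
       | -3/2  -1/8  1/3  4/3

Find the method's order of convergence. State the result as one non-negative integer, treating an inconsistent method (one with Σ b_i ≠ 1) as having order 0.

b = (-3/2, -1/8, 1/3, 4/3)
c = (0, 1/4, 5/8, 139/63)
Ac = (0, 0, 9/32, 1/56)
Σ b_i: (-3/2)·1 + (-1/8)·1 + 1/3·1 + 4/3·1 = 1/24 ≠ 1 ⇒ order 0.

0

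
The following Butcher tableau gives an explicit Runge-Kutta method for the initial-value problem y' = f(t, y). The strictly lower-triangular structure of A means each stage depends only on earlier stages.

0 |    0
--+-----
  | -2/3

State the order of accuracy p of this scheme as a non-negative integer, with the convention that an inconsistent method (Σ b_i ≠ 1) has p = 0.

b = (-2/3)
c = (0)
Σ b_i: (-2/3)·1 = -2/3 ≠ 1 ⇒ order 0.

0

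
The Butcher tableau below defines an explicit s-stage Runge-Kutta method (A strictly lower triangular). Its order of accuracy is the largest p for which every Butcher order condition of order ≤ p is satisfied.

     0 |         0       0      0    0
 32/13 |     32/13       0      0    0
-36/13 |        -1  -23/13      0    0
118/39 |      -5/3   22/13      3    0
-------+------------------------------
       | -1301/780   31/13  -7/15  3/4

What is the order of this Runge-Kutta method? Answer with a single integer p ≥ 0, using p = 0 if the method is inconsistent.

b = (-1301/780, 31/13, -7/15, 3/4)
c = (0, 32/13, -36/13, 118/39)
Ac = (0, 0, -736/169, -700/169)
Σ b_i: (-1301/780)·1 + 31/13·1 + (-7/15)·1 + 3/4·1 = 1 ✓
b·c: 31/13·32/13 + (-7/15)·(-36/13) + 3/4·118/39 = 15939/1690 ≠ 1/2 ⇒ order 1.

1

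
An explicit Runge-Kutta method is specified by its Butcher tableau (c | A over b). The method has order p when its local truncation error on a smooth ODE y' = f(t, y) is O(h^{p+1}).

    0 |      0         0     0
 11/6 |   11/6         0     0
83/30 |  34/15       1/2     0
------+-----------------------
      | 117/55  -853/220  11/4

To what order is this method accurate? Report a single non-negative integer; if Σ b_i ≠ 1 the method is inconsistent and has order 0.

b = (117/55, -853/220, 11/4)
c = (0, 11/6, 83/30)
Ac = (0, 0, 11/12)
Σ b_i: 117/55·1 + (-853/220)·1 + 11/4·1 = 1 ✓
b·c: (-853/220)·11/6 + 11/4·83/30 = 1/2 ✓
b·c²: (-853/220)·121/36 + 11/4·6889/900 = 1804/225 ≠ 1/3 ⇒ order 2.
b·Ac: 11/4·11/12 = 121/48 ≠ 1/6

2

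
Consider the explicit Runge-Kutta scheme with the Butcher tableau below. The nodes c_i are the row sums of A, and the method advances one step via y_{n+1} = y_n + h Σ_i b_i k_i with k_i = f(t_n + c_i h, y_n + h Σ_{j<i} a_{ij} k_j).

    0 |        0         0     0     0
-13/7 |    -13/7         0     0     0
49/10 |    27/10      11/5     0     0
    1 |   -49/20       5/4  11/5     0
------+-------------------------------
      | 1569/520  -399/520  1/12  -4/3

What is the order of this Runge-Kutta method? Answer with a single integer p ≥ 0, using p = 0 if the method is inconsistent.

b = (1569/520, -399/520, 1/12, -4/3)
c = (0, -13/7, 49/10, 1)
Ac = (0, 0, -143/35, 5921/700)
Σ b_i: 1569/520·1 + (-399/520)·1 + 1/12·1 + (-4/3)·1 = 1 ✓
b·c: (-399/520)·(-13/7) + 1/12·49/10 + (-4/3)·1 = 1/2 ✓
b·c²: (-399/520)·169/49 + 1/12·2401/100 + (-4/3)·1 = -5541/2800 ≠ 1/3 ⇒ order 2.
b·Ac: 1/12·(-143/35) + (-4/3)·5921/700 = -8133/700 ≠ 1/6

2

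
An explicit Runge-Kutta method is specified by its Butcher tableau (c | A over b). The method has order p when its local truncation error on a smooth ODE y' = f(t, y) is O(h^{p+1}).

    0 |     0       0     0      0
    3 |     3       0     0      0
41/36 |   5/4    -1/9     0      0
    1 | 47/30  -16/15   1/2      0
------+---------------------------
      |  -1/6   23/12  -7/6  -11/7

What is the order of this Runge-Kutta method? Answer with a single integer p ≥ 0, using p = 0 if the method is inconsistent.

0

b = (-1/6, 23/12, -7/6, -11/7)
c = (0, 3, 41/36, 1)
Ac = (0, 0, -1/3, -947/360)
Σ b_i: (-1/6)·1 + 23/12·1 + (-7/6)·1 + (-11/7)·1 = -83/84 ≠ 1 ⇒ order 0.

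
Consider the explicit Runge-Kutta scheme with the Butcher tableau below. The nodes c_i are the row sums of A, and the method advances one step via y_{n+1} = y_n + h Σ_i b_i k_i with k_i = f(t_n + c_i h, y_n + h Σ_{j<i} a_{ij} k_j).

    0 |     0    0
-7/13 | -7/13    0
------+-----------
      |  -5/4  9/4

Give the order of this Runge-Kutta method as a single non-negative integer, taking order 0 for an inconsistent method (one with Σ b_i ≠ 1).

1

b = (-5/4, 9/4)
c = (0, -7/13)
Σ b_i: (-5/4)·1 + 9/4·1 = 1 ✓
b·c: 9/4·(-7/13) = -63/52 ≠ 1/2 ⇒ order 1.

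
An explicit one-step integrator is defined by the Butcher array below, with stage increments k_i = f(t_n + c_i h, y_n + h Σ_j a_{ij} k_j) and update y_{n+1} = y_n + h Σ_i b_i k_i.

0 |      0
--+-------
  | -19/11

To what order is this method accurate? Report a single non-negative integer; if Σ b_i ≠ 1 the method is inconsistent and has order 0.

0

b = (-19/11)
c = (0)
Σ b_i: (-19/11)·1 = -19/11 ≠ 1 ⇒ order 0.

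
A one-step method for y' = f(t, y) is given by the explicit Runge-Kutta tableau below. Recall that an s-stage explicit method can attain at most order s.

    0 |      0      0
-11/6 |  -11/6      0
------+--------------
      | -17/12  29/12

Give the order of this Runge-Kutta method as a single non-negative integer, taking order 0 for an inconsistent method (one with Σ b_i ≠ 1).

1

b = (-17/12, 29/12)
c = (0, -11/6)
Σ b_i: (-17/12)·1 + 29/12·1 = 1 ✓
b·c: 29/12·(-11/6) = -319/72 ≠ 1/2 ⇒ order 1.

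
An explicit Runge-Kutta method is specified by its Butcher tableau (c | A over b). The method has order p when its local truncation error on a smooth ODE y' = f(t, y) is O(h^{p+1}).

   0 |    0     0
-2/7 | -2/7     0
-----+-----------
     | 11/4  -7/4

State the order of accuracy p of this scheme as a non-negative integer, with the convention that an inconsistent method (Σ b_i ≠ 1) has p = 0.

b = (11/4, -7/4)
c = (0, -2/7)
Σ b_i: 11/4·1 + (-7/4)·1 = 1 ✓
b·c: (-7/4)·(-2/7) = 1/2 ✓; 2 stages ⇒ order 2.

2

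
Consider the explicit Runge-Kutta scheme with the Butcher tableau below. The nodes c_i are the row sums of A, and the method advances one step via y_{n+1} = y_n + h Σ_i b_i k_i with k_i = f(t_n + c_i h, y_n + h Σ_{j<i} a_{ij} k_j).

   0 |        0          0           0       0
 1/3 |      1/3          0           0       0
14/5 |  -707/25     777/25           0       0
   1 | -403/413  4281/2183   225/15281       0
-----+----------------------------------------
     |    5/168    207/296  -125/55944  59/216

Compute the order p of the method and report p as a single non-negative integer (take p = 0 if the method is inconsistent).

4

b = (5/168, 207/296, -125/55944, 59/216)
c = (0, 1/3, 14/5, 1)
Ac = (0, 0, 259/25, 41/59)
Σ b_i: 5/168·1 + 207/296·1 + (-125/55944)·1 + 59/216·1 = 1 ✓
b·c: 207/296·1/3 + (-125/55944)·14/5 + 59/216·1 = 1/2 ✓
b·c²: 207/296·1/9 + (-125/55944)·196/25 + 59/216·1 = 1/3 ✓
b·Ac: (-125/55944)·259/25 + 59/216·41/59 = 1/6 ✓
b·c³: 207/296·1/27 + (-125/55944)·2744/125 + 59/216·1 = 1/4 ✓
b·(c∘Ac): (-125/55944)·3626/125 + 59/216·41/59 = 1/8 ✓
b·Ac²: (-125/55944)·259/75 + 59/216·1/3 = 1/12 ✓
b·A²c: 59/216·9/59 = 1/24 ✓; 4 stages ⇒ order 4.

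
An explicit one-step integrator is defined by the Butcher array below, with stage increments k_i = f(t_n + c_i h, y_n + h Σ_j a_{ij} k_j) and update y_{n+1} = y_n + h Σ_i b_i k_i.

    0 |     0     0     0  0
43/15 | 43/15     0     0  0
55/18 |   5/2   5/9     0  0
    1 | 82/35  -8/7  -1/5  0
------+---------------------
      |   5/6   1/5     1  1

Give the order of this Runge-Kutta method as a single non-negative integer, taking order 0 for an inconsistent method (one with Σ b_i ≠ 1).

b = (5/6, 1/5, 1, 1)
c = (0, 43/15, 55/18, 1)
Ac = (0, 0, 43/27, -2449/630)
Σ b_i: 5/6·1 + 1/5·1 + 1·1 + 1·1 = 91/30 ≠ 1 ⇒ order 0.

0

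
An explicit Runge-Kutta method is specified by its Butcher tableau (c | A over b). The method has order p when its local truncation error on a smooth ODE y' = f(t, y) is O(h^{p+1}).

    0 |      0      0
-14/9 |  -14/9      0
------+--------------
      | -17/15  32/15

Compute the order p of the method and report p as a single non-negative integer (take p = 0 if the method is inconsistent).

b = (-17/15, 32/15)
c = (0, -14/9)
Σ b_i: (-17/15)·1 + 32/15·1 = 1 ✓
b·c: 32/15·(-14/9) = -448/135 ≠ 1/2 ⇒ order 1.

1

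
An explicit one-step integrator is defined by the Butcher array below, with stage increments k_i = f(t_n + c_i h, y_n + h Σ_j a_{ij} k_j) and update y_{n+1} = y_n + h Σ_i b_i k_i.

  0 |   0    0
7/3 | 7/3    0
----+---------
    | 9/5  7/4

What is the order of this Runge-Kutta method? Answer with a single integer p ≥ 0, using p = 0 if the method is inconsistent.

b = (9/5, 7/4)
c = (0, 7/3)
Σ b_i: 9/5·1 + 7/4·1 = 71/20 ≠ 1 ⇒ order 0.

0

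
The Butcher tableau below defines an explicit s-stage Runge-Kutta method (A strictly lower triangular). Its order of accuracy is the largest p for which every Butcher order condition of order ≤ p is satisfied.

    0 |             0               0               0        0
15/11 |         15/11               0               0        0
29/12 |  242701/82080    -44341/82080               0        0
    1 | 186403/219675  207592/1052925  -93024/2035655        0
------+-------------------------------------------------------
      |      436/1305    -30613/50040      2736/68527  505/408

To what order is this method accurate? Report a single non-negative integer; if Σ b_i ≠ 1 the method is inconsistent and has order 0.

4

b = (436/1305, -30613/50040, 2736/68527, 505/408)
c = (0, 15/11, 29/12, 1)
Ac = (0, 0, -4031/5472, 16/101)
Σ b_i: 436/1305·1 + (-30613/50040)·1 + 2736/68527·1 + 505/408·1 = 1 ✓
b·c: (-30613/50040)·15/11 + 2736/68527·29/12 + 505/408·1 = 1/2 ✓
b·c²: (-30613/50040)·225/121 + 2736/68527·841/144 + 505/408·1 = 1/3 ✓
b·Ac: 2736/68527·(-4031/5472) + 505/408·16/101 = 1/6 ✓
b·c³: (-30613/50040)·3375/1331 + 2736/68527·24389/1728 + 505/408·1 = 1/4 ✓
b·(c∘Ac): 2736/68527·(-116899/65664) + 505/408·16/101 = 1/8 ✓
b·Ac²: 2736/68527·(-20155/20064) + 505/408·554/5555 = 1/12 ✓
b·A²c: 505/408·17/505 = 1/24 ✓; 4 stages ⇒ order 4.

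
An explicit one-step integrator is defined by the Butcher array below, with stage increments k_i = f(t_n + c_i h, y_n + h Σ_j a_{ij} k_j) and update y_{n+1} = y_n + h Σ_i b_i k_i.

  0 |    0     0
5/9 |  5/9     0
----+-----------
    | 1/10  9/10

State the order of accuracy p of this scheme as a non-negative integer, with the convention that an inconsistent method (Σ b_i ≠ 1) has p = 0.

2

b = (1/10, 9/10)
c = (0, 5/9)
Σ b_i: 1/10·1 + 9/10·1 = 1 ✓
b·c: 9/10·5/9 = 1/2 ✓; 2 stages ⇒ order 2.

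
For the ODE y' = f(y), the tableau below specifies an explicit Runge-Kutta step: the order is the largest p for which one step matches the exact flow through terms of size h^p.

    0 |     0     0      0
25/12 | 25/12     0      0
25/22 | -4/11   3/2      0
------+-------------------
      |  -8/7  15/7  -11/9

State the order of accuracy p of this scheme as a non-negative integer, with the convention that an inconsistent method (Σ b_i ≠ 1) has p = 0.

b = (-8/7, 15/7, -11/9)
c = (0, 25/12, 25/22)
Ac = (0, 0, 25/8)
Σ b_i: (-8/7)·1 + 15/7·1 + (-11/9)·1 = -2/9 ≠ 1 ⇒ order 0.

0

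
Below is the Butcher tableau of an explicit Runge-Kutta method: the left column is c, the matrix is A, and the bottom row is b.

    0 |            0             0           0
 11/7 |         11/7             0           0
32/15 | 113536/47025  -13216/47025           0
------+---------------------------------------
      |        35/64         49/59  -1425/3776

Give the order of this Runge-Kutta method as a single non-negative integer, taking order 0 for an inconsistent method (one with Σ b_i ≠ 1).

b = (35/64, 49/59, -1425/3776)
c = (0, 11/7, 32/15)
Ac = (0, 0, -1888/4275)
Σ b_i: 35/64·1 + 49/59·1 + (-1425/3776)·1 = 1 ✓
b·c: 49/59·11/7 + (-1425/3776)·32/15 = 1/2 ✓
b·c²: 49/59·121/49 + (-1425/3776)·1024/225 = 1/3 ✓
b·Ac: (-1425/3776)·(-1888/4275) = 1/6 ✓; 3 stages ⇒ order 3.

3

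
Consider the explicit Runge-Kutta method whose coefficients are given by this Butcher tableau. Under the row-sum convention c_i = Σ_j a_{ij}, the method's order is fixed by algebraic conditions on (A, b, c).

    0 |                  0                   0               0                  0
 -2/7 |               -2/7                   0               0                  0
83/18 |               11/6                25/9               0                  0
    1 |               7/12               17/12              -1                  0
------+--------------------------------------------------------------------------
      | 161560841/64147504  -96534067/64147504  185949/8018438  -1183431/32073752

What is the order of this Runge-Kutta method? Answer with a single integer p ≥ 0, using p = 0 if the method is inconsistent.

3

b = (161560841/64147504, -96534067/64147504, 185949/8018438, -1183431/32073752)
c = (0, -2/7, 83/18, 1)
Ac = (0, 0, -50/63, -316/63)
Σ b_i: 161560841/64147504·1 + (-96534067/64147504)·1 + 185949/8018438·1 + (-1183431/32073752)·1 = 1 ✓
b·c: (-96534067/64147504)·(-2/7) + 185949/8018438·83/18 + (-1183431/32073752)·1 = 1/2 ✓
b·c²: (-96534067/64147504)·4/49 + 185949/8018438·6889/324 + (-1183431/32073752)·1 = 1/3 ✓
b·Ac: 185949/8018438·(-50/63) + (-1183431/32073752)·(-316/63) = 1/6 ✓
b·c³: (-96534067/64147504)·(-8/343) + 185949/8018438·571787/5832 + (-1183431/32073752)·1 = 27543480493/12123878256 ≠ 1/4 ⇒ order 3.
b·(c∘Ac): 185949/8018438·(-2075/567) + (-1183431/32073752)·(-316/63) = 2812193/28064533 ≠ 1/8
b·Ac²: 185949/8018438·100/441 + (-1183431/32073752)·(-335725/15876) = 19046906575/24247756512 ≠ 1/12
b·A²c: (-1183431/32073752)·50/63 = -9861925/336774396 ≠ 1/24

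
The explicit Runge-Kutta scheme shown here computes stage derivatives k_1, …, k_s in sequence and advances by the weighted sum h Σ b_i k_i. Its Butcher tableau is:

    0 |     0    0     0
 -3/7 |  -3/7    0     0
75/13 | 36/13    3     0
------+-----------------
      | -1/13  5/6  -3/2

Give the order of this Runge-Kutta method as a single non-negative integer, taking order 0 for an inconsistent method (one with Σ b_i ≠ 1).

b = (-1/13, 5/6, -3/2)
c = (0, -3/7, 75/13)
Ac = (0, 0, -9/7)
Σ b_i: (-1/13)·1 + 5/6·1 + (-3/2)·1 = -29/39 ≠ 1 ⇒ order 0.

0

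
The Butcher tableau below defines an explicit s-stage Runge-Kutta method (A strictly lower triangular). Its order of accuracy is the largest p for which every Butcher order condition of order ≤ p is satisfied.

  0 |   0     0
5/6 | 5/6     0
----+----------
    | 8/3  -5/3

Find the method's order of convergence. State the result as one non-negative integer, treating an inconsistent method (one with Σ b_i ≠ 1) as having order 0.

b = (8/3, -5/3)
c = (0, 5/6)
Σ b_i: 8/3·1 + (-5/3)·1 = 1 ✓
b·c: (-5/3)·5/6 = -25/18 ≠ 1/2 ⇒ order 1.

1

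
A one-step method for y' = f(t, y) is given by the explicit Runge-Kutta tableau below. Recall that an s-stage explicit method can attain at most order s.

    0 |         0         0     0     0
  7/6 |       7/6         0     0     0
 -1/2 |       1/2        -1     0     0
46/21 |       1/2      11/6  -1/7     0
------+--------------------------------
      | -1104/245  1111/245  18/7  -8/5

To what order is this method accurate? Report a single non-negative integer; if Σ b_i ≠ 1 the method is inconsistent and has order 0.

b = (-1104/245, 1111/245, 18/7, -8/5)
c = (0, 7/6, -1/2, 46/21)
Ac = (0, 0, -7/6, 557/252)
Σ b_i: (-1104/245)·1 + 1111/245·1 + 18/7·1 + (-8/5)·1 = 1 ✓
b·c: 1111/245·7/6 + 18/7·(-1/2) + (-8/5)·46/21 = 1/2 ✓
b·c²: 1111/245·49/36 + 18/7·1/4 + (-8/5)·2116/441 = -7603/8820 ≠ 1/3 ⇒ order 2.
b·Ac: 18/7·(-7/6) + (-8/5)·557/252 = -2059/315 ≠ 1/6

2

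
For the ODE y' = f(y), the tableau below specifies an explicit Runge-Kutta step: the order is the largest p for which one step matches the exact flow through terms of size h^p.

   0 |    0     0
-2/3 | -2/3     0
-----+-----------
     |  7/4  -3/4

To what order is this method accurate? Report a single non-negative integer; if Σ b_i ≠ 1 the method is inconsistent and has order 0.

2

b = (7/4, -3/4)
c = (0, -2/3)
Σ b_i: 7/4·1 + (-3/4)·1 = 1 ✓
b·c: (-3/4)·(-2/3) = 1/2 ✓; 2 stages ⇒ order 2.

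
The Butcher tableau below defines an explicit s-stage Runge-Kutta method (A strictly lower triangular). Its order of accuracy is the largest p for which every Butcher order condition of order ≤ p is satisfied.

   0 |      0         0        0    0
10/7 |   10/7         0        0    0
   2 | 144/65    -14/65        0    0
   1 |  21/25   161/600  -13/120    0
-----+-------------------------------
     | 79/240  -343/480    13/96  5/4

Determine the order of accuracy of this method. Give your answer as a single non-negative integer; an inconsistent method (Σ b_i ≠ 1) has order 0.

4

b = (79/240, -343/480, 13/96, 5/4)
c = (0, 10/7, 2, 1)
Ac = (0, 0, -4/13, 1/6)
Σ b_i: 79/240·1 + (-343/480)·1 + 13/96·1 + 5/4·1 = 1 ✓
b·c: (-343/480)·10/7 + 13/96·2 + 5/4·1 = 1/2 ✓
b·c²: (-343/480)·100/49 + 13/96·4 + 5/4·1 = 1/3 ✓
b·Ac: 13/96·(-4/13) + 5/4·1/6 = 1/6 ✓
b·c³: (-343/480)·1000/343 + 13/96·8 + 5/4·1 = 1/4 ✓
b·(c∘Ac): 13/96·(-8/13) + 5/4·1/6 = 1/8 ✓
b·Ac²: 13/96·(-40/91) + 5/4·4/35 = 1/12 ✓
b·A²c: 5/4·1/30 = 1/24 ✓; 4 stages ⇒ order 4.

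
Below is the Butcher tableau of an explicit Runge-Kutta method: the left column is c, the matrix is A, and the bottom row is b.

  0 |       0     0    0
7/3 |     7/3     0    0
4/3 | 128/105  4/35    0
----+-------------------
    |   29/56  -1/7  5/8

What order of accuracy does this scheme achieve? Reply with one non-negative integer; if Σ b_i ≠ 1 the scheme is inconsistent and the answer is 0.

b = (29/56, -1/7, 5/8)
c = (0, 7/3, 4/3)
Ac = (0, 0, 4/15)
Σ b_i: 29/56·1 + (-1/7)·1 + 5/8·1 = 1 ✓
b·c: (-1/7)·7/3 + 5/8·4/3 = 1/2 ✓
b·c²: (-1/7)·49/9 + 5/8·16/9 = 1/3 ✓
b·Ac: 5/8·4/15 = 1/6 ✓; 3 stages ⇒ order 3.

3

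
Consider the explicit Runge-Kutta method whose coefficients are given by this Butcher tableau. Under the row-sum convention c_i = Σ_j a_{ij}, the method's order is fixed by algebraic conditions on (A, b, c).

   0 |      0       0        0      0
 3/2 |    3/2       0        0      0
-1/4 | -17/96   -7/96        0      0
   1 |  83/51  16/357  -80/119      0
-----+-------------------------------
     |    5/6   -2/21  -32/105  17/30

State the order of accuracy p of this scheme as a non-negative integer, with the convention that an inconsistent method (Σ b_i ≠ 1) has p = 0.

b = (5/6, -2/21, -32/105, 17/30)
c = (0, 3/2, -1/4, 1)
Ac = (0, 0, -7/64, 4/17)
Σ b_i: 5/6·1 + (-2/21)·1 + (-32/105)·1 + 17/30·1 = 1 ✓
b·c: (-2/21)·3/2 + (-32/105)·(-1/4) + 17/30·1 = 1/2 ✓
b·c²: (-2/21)·9/4 + (-32/105)·1/16 + 17/30·1 = 1/3 ✓
b·Ac: (-32/105)·(-7/64) + 17/30·4/17 = 1/6 ✓
b·c³: (-2/21)·27/8 + (-32/105)·(-1/64) + 17/30·1 = 1/4 ✓
b·(c∘Ac): (-32/105)·7/256 + 17/30·4/17 = 1/8 ✓
b·Ac²: (-32/105)·(-21/128) + 17/30·1/17 = 1/12 ✓
b·A²c: 17/30·5/68 = 1/24 ✓; 4 stages ⇒ order 4.

4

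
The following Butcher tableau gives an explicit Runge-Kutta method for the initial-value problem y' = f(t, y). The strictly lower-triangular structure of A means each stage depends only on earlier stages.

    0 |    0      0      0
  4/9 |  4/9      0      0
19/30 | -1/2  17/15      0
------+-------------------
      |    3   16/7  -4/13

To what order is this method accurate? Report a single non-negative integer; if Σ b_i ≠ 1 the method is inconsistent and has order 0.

0

b = (3, 16/7, -4/13)
c = (0, 4/9, 19/30)
Ac = (0, 0, 68/135)
Σ b_i: 3·1 + 16/7·1 + (-4/13)·1 = 453/91 ≠ 1 ⇒ order 0.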